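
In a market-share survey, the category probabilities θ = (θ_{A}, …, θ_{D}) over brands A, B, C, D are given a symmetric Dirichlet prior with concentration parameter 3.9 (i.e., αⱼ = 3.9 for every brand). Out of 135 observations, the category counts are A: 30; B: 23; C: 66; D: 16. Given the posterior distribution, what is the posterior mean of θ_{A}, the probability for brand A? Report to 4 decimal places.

0.2251

The Dirichlet prior is conjugate to the Multinomial likelihood: each posterior αⱼ = prior αⱼ + observed count nⱼ.
Posterior concentration: (33.9, 26.9, 69.9, 19.9), total = 150.6.
E[θ_{A}|data] = α_{A}/Σα = 33.9/150.6 = 0.2251.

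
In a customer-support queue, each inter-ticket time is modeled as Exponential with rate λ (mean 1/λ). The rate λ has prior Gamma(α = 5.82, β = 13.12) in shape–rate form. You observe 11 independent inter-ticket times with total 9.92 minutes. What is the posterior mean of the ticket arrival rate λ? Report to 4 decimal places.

0.7300

With a Gamma(shape α, rate β) prior on the exponential rate λ, the posterior after n observations with total T = Σxᵢ is Gamma(α+n, β+T).
Posterior: Gamma(5.82+11, 13.12+9.92) = Gamma(16.82, 23.04).
Posterior mean of λ = α/β = 16.82/23.04 = 0.7300.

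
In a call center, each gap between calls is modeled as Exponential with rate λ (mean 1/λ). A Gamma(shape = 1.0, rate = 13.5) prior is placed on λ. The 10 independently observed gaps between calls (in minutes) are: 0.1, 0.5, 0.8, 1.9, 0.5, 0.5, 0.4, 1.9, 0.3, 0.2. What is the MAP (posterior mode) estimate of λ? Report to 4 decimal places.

With a Gamma(shape α, rate β) prior on the exponential rate λ, the posterior after n observations with total T = Σxᵢ is Gamma(α+n, β+T).
Sum of observations T = 7.1 minutes; n = 10.
Posterior: Gamma(1.0+10, 13.5+7.1) = Gamma(11.0, 20.6).
Mode = (α−1)/β = 0.4854.

0.4854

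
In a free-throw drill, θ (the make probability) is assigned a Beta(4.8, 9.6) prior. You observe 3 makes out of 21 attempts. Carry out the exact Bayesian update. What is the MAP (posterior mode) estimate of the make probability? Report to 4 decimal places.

0.2036

The Beta prior is conjugate to a Binomial/Bernoulli likelihood; the update adds successes to α and failures to β.
Posterior: Beta(α+k, β+n−k) = Beta(4.8+3, 9.6+18) = Beta(7.8, 27.6).
Mode of Beta(a,b) for a,b>1 is (a−1)/(a+b−2) = 6.8/33.4 = 0.2036.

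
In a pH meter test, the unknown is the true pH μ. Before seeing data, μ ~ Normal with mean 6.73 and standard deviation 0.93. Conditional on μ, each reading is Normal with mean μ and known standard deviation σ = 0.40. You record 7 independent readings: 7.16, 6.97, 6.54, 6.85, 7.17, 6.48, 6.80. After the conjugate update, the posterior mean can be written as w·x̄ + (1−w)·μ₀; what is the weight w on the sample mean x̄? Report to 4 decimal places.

0.9743

For Normal data with known variance σ², a Normal(μ₀, σ₀²) prior on μ is conjugate. Posterior precision = 1/σ₀² + n/σ²; posterior mean is the precision-weighted average of μ₀ and x̄.
σ₀² = 0.93² = 0.8649, σ² = 0.40² = 0.16. Prior precision 1/σ₀² = 1/0.8649; data precision n/σ² = 7/0.16.
w = (n/σ²)/(1/σ₀² + n/σ²) = n·σ₀²/(σ² + n·σ₀²) = 7·0.8649/(0.16 + 7·0.8649) = 6.0543/6.2143 = 0.9743.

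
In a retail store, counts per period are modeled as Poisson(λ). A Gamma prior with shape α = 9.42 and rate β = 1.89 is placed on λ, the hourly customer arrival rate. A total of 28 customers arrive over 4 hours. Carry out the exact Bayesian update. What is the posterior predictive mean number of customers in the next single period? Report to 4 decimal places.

6.3531

With a Gamma(shape α, rate β) prior, the Poisson likelihood is conjugate: the posterior is Gamma(α + ΣXᵢ, β + n).
Posterior: Gamma(α+S, β+n) = Gamma(9.42+28, 1.89+4) = Gamma(37.42, 5.89).
The predictive distribution for one future period is NegBinom with mean α/β = 6.3531.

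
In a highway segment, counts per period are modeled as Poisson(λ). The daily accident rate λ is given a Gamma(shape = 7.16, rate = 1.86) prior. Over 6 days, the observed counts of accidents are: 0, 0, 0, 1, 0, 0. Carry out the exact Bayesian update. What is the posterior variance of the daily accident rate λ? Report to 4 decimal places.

With a Gamma(shape α, rate β) prior, the Poisson likelihood is conjugate: the posterior is Gamma(α + ΣXᵢ, β + n).
Sum of counts S = 1 over n = 6 days.
Posterior: Gamma(α+S, β+n) = Gamma(7.16+1, 1.86+6) = Gamma(8.16, 7.86).
Var = α/β² = 8.16/7.86² = 0.1321.

0.1321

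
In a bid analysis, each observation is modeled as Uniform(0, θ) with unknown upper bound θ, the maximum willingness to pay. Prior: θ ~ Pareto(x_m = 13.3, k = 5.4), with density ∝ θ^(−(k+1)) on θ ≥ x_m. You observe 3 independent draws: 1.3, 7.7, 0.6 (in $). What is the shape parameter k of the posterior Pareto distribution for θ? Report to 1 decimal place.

8.4

A Pareto(scale x_m, shape k) prior on the upper bound θ of Uniform(0, θ) is conjugate: posterior is Pareto(max(x_m, max xᵢ), k + n).
Sample maximum = 7.7; prior scale x_m = 13.3 → posterior scale = max = 13.3.
Posterior shape = 5.4 + 3 = 8.4.
Posterior shape k = 8.4.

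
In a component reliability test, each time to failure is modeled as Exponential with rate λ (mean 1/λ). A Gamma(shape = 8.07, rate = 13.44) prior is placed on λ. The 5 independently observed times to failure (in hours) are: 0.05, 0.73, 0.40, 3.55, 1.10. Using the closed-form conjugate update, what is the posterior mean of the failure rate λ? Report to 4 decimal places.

With a Gamma(shape α, rate β) prior on the exponential rate λ, the posterior after n observations with total T = Σxᵢ is Gamma(α+n, β+T).
Sum of observations T = 5.83 hours; n = 5.
Posterior: Gamma(8.07+5, 13.44+5.83) = Gamma(13.07, 19.27).
Posterior mean of λ = α/β = 13.07/19.27 = 0.6783.

0.6783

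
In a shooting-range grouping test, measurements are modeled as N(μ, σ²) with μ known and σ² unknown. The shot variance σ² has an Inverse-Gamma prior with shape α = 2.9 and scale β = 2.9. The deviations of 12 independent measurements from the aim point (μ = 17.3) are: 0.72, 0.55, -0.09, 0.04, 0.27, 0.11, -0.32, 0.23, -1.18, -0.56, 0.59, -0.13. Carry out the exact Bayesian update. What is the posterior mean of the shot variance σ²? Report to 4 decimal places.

0.5659

With known mean μ and an Inverse-Gamma(α, β) prior on σ², the Normal likelihood is conjugate: posterior is Inv-Gamma(α + n/2, β + Σ(xᵢ−μ)²/2).
Σ(xᵢ−μ)² = (0.72)² + (0.55)² + (-0.09)² + (0.04)² + (0.27)² + (0.11)² + (-0.32)² + (0.23)² + (-1.18)² + (-0.56)² + (0.59)² + (-0.13)² = 3.1419.
Posterior: Inv-Gamma(2.9 + 12/2, 2.9 + 3.1419/2) = Inv-Gamma(8.90, 4.47095).
E[σ²|data] = β/(α−1) = 4.47095/7.90 = 0.5659.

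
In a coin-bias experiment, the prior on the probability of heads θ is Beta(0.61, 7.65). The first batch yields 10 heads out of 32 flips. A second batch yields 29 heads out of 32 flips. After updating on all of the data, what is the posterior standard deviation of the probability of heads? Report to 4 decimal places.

The Beta prior is conjugate to a Binomial/Bernoulli likelihood; the update adds successes to α and failures to β.
After batch 1: Beta(0.61+10, 7.65+22) = Beta(10.61, 29.65).
After batch 2: Beta(10.61+29, 29.65+3) = Beta(39.61, 32.65).
Var = αβ/((α+β)²(α+β+1)) = 39.61·32.65/(72.26²·73.26) = 0.00338084; SD = √0.00338084 = 0.0581.

0.0581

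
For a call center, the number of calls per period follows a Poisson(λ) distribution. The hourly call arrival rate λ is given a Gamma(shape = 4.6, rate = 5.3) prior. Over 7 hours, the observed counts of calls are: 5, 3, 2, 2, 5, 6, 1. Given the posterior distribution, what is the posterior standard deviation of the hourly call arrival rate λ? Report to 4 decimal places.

With a Gamma(shape α, rate β) prior, the Poisson likelihood is conjugate: the posterior is Gamma(α + ΣXᵢ, β + n).
Sum of counts S = 24 over n = 7 hours.
Posterior: Gamma(α+S, β+n) = Gamma(4.6+24, 5.3+7) = Gamma(28.6, 12.3).
SD = √α/β = √28.6/12.3 = 0.4348.

0.4348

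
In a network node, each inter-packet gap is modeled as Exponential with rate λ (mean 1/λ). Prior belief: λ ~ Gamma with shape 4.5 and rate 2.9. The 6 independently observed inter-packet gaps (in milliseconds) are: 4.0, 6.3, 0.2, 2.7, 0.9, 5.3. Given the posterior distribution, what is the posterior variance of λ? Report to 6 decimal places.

0.021114

With a Gamma(shape α, rate β) prior on the exponential rate λ, the posterior after n observations with total T = Σxᵢ is Gamma(α+n, β+T).
Sum of observations T = 19.4 milliseconds; n = 6.
Posterior: Gamma(4.5+6, 2.9+19.4) = Gamma(10.5, 22.3).
Var = α/β² = 0.021114.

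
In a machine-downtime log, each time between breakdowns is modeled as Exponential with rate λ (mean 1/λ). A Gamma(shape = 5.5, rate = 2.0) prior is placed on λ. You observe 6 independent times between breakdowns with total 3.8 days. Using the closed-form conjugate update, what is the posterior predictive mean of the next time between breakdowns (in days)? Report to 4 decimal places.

With a Gamma(shape α, rate β) prior on the exponential rate λ, the posterior after n observations with total T = Σxᵢ is Gamma(α+n, β+T).
Posterior: Gamma(5.5+6, 2.0+3.8) = Gamma(11.5, 5.8).
The predictive distribution for the next observation is Lomax; its mean is β/(α−1) = 5.8/10.5 = 0.5524.

0.5524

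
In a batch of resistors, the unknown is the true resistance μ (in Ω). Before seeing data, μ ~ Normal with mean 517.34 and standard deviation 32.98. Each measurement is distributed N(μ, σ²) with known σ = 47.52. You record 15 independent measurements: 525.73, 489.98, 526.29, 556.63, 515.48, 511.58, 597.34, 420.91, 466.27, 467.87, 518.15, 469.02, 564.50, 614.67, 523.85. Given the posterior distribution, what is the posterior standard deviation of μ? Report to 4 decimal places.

11.4996

For Normal data with known variance σ², a Normal(μ₀, σ₀²) prior on μ is conjugate. Posterior precision = 1/σ₀² + n/σ²; posterior mean is the precision-weighted average of μ₀ and x̄.
σ₀² = 32.98² = 1087.6804, σ² = 47.52² = 2258.1504; σ² + n·σ₀² = 2258.1504 + 15·1087.6804 = 18573.3564.
Posterior precision = 1/σ₀² + n/σ² = 1/1087.6804 + 15/2258.1504 = (σ² + n·σ₀²)/(σ₀²σ²) = 18573.3564/(1087.6804·2258.1504); posterior variance σₙ² = σ₀²σ²/(σ² + n·σ₀²) = 1087.6804·2258.1504/18573.3564 = 132.240284.
Posterior SD = √σₙ² = √(1087.6804·2258.1504/18573.3564) = 11.4996.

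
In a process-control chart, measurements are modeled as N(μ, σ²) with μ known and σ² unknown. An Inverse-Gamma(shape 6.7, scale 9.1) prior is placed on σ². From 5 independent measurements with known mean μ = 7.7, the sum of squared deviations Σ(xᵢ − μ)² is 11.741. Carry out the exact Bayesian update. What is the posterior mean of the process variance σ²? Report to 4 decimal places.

1.8257

With known mean μ and an Inverse-Gamma(α, β) prior on σ², the Normal likelihood is conjugate: posterior is Inv-Gamma(α + n/2, β + Σ(xᵢ−μ)²/2).
Posterior: Inv-Gamma(6.7 + 5/2, 9.1 + 11.741/2) = Inv-Gamma(9.20, 14.9705).
E[σ²|data] = β/(α−1) = 14.9705/8.20 = 1.8257.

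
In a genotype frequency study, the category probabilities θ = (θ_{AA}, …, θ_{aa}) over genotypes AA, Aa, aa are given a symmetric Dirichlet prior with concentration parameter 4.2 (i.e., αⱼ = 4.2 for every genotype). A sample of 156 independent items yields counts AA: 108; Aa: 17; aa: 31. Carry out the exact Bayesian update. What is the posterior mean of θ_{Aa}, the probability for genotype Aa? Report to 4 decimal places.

The Dirichlet prior is conjugate to the Multinomial likelihood: each posterior αⱼ = prior αⱼ + observed count nⱼ.
Posterior concentration: (112.2, 21.2, 35.2), total = 168.6.
E[θ_{Aa}|data] = α_{Aa}/Σα = 21.2/168.6 = 0.1257.

0.1257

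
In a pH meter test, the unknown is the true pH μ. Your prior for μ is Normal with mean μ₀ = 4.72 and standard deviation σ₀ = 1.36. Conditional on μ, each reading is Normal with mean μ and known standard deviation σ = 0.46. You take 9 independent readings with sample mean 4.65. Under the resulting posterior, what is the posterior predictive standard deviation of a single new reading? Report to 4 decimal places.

For Normal data with known variance σ², a Normal(μ₀, σ₀²) prior on μ is conjugate. Posterior precision = 1/σ₀² + n/σ²; posterior mean is the precision-weighted average of μ₀ and x̄.
σ₀² = 1.36² = 1.8496, σ² = 0.46² = 0.2116; σ² + n·σ₀² = 0.2116 + 9·1.8496 = 16.858.
Posterior precision = 1/σ₀² + n/σ² = 1/1.8496 + 9/0.2116 = (σ² + n·σ₀²)/(σ₀²σ²) = 16.858/(1.8496·0.2116); posterior variance σₙ² = σ₀²σ²/(σ² + n·σ₀²) = 1.8496·0.2116/16.858 = 0.023216.
Predictive variance for one new observation = σₙ² + σ² = 1.8496·0.2116/16.858 + 0.2116 = σ²·(σ₀² + 16.858)/16.858 = 0.2116·18.7076/16.858 = 0.234816; SD = √(0.2116·18.7076/16.858) = 0.4846.

0.4846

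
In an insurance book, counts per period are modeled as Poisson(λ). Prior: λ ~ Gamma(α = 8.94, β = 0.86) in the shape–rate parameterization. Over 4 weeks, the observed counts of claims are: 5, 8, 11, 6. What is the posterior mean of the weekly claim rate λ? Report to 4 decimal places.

With a Gamma(shape α, rate β) prior, the Poisson likelihood is conjugate: the posterior is Gamma(α + ΣXᵢ, β + n).
Sum of counts S = 30 over n = 4 weeks.
Posterior: Gamma(α+S, β+n) = Gamma(8.94+30, 0.86+4) = Gamma(38.94, 4.86).
Posterior mean = α/β = 38.94/4.86 = 8.0123.

8.0123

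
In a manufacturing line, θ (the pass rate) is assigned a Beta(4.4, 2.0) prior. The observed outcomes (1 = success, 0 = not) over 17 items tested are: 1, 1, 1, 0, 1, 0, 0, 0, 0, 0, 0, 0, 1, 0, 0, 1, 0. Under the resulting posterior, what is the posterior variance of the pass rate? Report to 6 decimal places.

0.010119

The Beta prior is conjugate to a Binomial/Bernoulli likelihood; the update adds successes to α and failures to β.
Posterior: Beta(α+k, β+n−k) = Beta(4.4+6, 2.0+11) = Beta(10.4, 13.0).
Var = αβ/((α+β)²(α+β+1)) = 10.4·13.0/(23.4²·24.4) = 0.010119.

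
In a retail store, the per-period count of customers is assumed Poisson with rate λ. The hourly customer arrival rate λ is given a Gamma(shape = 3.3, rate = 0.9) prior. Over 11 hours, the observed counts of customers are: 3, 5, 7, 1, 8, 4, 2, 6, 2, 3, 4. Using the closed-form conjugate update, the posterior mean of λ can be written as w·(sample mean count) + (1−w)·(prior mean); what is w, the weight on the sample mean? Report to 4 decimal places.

With a Gamma(shape α, rate β) prior, the Poisson likelihood is conjugate: the posterior is Gamma(α + ΣXᵢ, β + n).
Posterior mean = (α₀+S)/(β₀+n) = [n/(β₀+n)]·(S/n) + [β₀/(β₀+n)]·(α₀/β₀), so only n and β₀ enter the weight.
Weight on data w = n/(β₀+n) = 11/(0.9+11) = 11/11.9 = 0.9244.

0.9244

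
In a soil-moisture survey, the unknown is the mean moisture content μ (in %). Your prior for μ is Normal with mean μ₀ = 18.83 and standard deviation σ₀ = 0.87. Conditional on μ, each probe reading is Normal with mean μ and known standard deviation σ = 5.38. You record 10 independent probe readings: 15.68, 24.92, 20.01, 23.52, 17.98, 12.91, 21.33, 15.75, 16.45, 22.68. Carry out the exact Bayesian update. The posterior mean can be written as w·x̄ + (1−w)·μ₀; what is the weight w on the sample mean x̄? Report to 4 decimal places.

For Normal data with known variance σ², a Normal(μ₀, σ₀²) prior on μ is conjugate. Posterior precision = 1/σ₀² + n/σ²; posterior mean is the precision-weighted average of μ₀ and x̄.
σ₀² = 0.87² = 0.7569, σ² = 5.38² = 28.9444. Prior precision 1/σ₀² = 1/0.7569; data precision n/σ² = 10/28.9444.
w = (n/σ²)/(1/σ₀² + n/σ²) = n·σ₀²/(σ² + n·σ₀²) = 10·0.7569/(28.9444 + 10·0.7569) = 7.569/36.5134 = 0.2073.

0.2073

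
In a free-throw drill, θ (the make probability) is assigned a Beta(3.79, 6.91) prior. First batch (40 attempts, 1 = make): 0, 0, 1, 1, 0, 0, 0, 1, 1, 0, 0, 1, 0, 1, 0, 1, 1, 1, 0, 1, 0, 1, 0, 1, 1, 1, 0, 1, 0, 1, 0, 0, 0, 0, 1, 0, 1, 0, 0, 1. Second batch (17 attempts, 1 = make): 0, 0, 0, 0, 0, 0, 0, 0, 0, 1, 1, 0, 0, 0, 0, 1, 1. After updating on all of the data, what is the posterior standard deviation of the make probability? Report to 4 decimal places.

0.0590

The Beta prior is conjugate to a Binomial/Bernoulli likelihood; the update adds successes to α and failures to β.
After batch 1: Beta(3.79+19, 6.91+21) = Beta(22.79, 27.91).
After batch 2: Beta(22.79+4, 27.91+13) = Beta(26.79, 40.91).
Var = αβ/((α+β)²(α+β+1)) = 26.79·40.91/(67.70²·68.70) = 0.00348071; SD = √0.00348071 = 0.0590.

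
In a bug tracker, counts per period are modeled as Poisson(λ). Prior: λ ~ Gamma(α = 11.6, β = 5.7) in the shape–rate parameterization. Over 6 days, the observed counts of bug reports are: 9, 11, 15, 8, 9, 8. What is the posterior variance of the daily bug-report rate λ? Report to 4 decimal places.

0.5230

With a Gamma(shape α, rate β) prior, the Poisson likelihood is conjugate: the posterior is Gamma(α + ΣXᵢ, β + n).
Sum of counts S = 60 over n = 6 days.
Posterior: Gamma(α+S, β+n) = Gamma(11.6+60, 5.7+6) = Gamma(71.6, 11.7).
Var = α/β² = 71.6/11.7² = 0.5230.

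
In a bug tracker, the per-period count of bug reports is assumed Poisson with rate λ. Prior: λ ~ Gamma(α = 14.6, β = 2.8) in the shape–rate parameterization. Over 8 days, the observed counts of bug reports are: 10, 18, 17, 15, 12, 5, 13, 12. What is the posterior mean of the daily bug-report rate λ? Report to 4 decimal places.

10.7963

With a Gamma(shape α, rate β) prior, the Poisson likelihood is conjugate: the posterior is Gamma(α + ΣXᵢ, β + n).
Sum of counts S = 102 over n = 8 days.
Posterior: Gamma(α+S, β+n) = Gamma(14.6+102, 2.8+8) = Gamma(116.6, 10.8).
Posterior mean = α/β = 116.6/10.8 = 10.7963.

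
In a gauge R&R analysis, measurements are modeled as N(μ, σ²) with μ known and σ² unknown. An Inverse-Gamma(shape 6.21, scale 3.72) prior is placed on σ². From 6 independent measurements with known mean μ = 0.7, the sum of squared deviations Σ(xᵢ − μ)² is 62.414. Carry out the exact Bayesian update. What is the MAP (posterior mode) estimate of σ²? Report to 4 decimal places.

3.4209

With known mean μ and an Inverse-Gamma(α, β) prior on σ², the Normal likelihood is conjugate: posterior is Inv-Gamma(α + n/2, β + Σ(xᵢ−μ)²/2).
Posterior: Inv-Gamma(6.21 + 6/2, 3.72 + 62.414/2) = Inv-Gamma(9.21, 34.9270).
Mode = β/(α+1) = 34.9270/10.21 = 3.4209.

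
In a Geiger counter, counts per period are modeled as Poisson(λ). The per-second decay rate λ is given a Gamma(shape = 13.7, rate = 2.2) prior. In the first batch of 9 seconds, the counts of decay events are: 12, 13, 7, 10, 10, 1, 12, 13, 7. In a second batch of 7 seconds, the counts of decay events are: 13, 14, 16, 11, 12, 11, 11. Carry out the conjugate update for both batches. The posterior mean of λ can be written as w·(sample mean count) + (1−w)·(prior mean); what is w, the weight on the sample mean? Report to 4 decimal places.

0.8791

With a Gamma(shape α, rate β) prior, the Poisson likelihood is conjugate: the posterior is Gamma(α + ΣXᵢ, β + n).
Total number of seconds: n = 9 + 7 = 16.
Posterior mean = (α₀+S)/(β₀+n) = [n/(β₀+n)]·(S/n) + [β₀/(β₀+n)]·(α₀/β₀), so only n and β₀ enter the weight.
Weight on data w = n/(β₀+n) = 16/(2.2+16) = 16/18.2 = 0.8791.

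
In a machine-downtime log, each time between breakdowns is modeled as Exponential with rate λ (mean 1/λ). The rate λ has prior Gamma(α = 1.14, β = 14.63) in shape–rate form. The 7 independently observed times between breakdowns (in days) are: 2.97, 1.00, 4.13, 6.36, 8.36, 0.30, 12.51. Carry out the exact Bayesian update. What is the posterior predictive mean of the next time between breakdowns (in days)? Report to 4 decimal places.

With a Gamma(shape α, rate β) prior on the exponential rate λ, the posterior after n observations with total T = Σxᵢ is Gamma(α+n, β+T).
Sum of observations T = 35.63 days; n = 7.
Posterior: Gamma(1.14+7, 14.63+35.63) = Gamma(8.14, 50.26).
The predictive distribution for the next observation is Lomax; its mean is β/(α−1) = 50.26/7.14 = 7.0392.

7.0392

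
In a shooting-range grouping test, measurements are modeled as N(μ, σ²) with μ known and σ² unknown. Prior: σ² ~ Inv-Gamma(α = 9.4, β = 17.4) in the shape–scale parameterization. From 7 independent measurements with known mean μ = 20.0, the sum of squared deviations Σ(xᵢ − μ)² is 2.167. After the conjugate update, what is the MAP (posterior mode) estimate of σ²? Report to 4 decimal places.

1.3297

With known mean μ and an Inverse-Gamma(α, β) prior on σ², the Normal likelihood is conjugate: posterior is Inv-Gamma(α + n/2, β + Σ(xᵢ−μ)²/2).
Posterior: Inv-Gamma(9.4 + 7/2, 17.4 + 2.167/2) = Inv-Gamma(12.90, 18.4835).
Mode = β/(α+1) = 18.4835/13.90 = 1.3297.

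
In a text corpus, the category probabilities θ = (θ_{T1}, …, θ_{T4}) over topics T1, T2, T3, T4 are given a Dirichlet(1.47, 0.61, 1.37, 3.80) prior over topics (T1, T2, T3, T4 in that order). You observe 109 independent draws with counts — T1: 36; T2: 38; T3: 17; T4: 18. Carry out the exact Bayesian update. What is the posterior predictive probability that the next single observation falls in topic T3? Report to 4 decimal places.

The Dirichlet prior is conjugate to the Multinomial likelihood: each posterior αⱼ = prior αⱼ + observed count nⱼ.
Posterior concentration: (37.47, 38.61, 18.37, 21.80), total = 116.25.
P(next = T3 | data) = α_{T3}/Σα = 0.1580.

0.1580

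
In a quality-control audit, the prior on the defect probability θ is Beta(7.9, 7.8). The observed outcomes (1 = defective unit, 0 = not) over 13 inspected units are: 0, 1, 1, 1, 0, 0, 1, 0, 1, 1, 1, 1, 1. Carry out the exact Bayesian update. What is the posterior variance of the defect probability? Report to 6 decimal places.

The Beta prior is conjugate to a Binomial/Bernoulli likelihood; the update adds successes to α and failures to β.
Posterior: Beta(α+k, β+n−k) = Beta(7.9+9, 7.8+4) = Beta(16.9, 11.8).
Var = αβ/((α+β)²(α+β+1)) = 16.9·11.8/(28.7²·29.7) = 0.008152.

0.008152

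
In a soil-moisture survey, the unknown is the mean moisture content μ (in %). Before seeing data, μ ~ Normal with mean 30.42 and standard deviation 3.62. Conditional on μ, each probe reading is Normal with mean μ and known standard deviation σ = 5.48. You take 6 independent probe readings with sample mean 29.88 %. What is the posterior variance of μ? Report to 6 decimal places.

For Normal data with known variance σ², a Normal(μ₀, σ₀²) prior on μ is conjugate. Posterior precision = 1/σ₀² + n/σ²; posterior mean is the precision-weighted average of μ₀ and x̄.
σ₀² = 3.62² = 13.1044, σ² = 5.48² = 30.0304; σ² + n·σ₀² = 30.0304 + 6·13.1044 = 108.6568.
Posterior precision = 1/σ₀² + n/σ² = 1/13.1044 + 6/30.0304 = (σ² + n·σ₀²)/(σ₀²σ²) = 108.6568/(13.1044·30.0304); posterior variance σₙ² = σ₀²σ²/(σ² + n·σ₀²) = 13.1044·30.0304/108.6568 = 3.621774.

3.621774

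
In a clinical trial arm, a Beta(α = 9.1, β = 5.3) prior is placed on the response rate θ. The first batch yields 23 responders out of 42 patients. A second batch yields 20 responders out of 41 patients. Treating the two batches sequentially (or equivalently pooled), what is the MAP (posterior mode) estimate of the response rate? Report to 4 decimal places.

0.5356

The Beta prior is conjugate to a Binomial/Bernoulli likelihood; the update adds successes to α and failures to β.
After batch 1: Beta(9.1+23, 5.3+19) = Beta(32.1, 24.3).
After batch 2: Beta(32.1+20, 24.3+21) = Beta(52.1, 45.3).
Mode of Beta(a,b) for a,b>1 is (a−1)/(a+b−2) = 51.1/95.4 = 0.5356.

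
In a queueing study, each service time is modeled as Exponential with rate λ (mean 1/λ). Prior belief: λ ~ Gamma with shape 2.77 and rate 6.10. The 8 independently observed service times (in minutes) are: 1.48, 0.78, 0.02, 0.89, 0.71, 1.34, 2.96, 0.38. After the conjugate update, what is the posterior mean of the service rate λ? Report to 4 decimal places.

With a Gamma(shape α, rate β) prior on the exponential rate λ, the posterior after n observations with total T = Σxᵢ is Gamma(α+n, β+T).
Sum of observations T = 8.56 minutes; n = 8.
Posterior: Gamma(2.77+8, 6.10+8.56) = Gamma(10.77, 14.66).
Posterior mean of λ = α/β = 10.77/14.66 = 0.7347.

0.7347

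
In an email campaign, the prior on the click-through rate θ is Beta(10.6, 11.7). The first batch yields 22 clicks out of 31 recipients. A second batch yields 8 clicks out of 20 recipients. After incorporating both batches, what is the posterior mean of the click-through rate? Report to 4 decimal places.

0.5539

The Beta prior is conjugate to a Binomial/Bernoulli likelihood; the update adds successes to α and failures to β.
After batch 1: Beta(10.6+22, 11.7+9) = Beta(32.6, 20.7).
After batch 2: Beta(32.6+8, 20.7+12) = Beta(40.6, 32.7).
Posterior mean = α/(α+β) = 40.6/73.3 = 0.5539.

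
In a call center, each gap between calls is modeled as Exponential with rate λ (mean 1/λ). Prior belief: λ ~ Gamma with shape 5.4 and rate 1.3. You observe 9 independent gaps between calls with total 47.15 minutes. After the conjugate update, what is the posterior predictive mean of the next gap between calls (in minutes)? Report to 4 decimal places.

3.6157

With a Gamma(shape α, rate β) prior on the exponential rate λ, the posterior after n observations with total T = Σxᵢ is Gamma(α+n, β+T).
Posterior: Gamma(5.4+9, 1.3+47.15) = Gamma(14.4, 48.45).
The predictive distribution for the next observation is Lomax; its mean is β/(α−1) = 48.45/13.4 = 3.6157.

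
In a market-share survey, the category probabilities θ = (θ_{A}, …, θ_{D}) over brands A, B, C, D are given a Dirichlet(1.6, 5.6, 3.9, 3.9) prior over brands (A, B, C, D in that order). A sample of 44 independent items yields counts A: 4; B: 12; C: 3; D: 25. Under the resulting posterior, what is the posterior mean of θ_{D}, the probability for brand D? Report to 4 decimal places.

The Dirichlet prior is conjugate to the Multinomial likelihood: each posterior αⱼ = prior αⱼ + observed count nⱼ.
Posterior concentration: (5.6, 17.6, 6.9, 28.9), total = 59.0.
E[θ_{D}|data] = α_{D}/Σα = 28.9/59.0 = 0.4898.

0.4898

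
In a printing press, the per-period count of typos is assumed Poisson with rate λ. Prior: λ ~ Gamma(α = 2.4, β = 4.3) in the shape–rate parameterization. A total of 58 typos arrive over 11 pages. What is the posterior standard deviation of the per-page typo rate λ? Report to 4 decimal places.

0.5080

With a Gamma(shape α, rate β) prior, the Poisson likelihood is conjugate: the posterior is Gamma(α + ΣXᵢ, β + n).
Posterior: Gamma(α+S, β+n) = Gamma(2.4+58, 4.3+11) = Gamma(60.4, 15.3).
SD = √α/β = √60.4/15.3 = 0.5080.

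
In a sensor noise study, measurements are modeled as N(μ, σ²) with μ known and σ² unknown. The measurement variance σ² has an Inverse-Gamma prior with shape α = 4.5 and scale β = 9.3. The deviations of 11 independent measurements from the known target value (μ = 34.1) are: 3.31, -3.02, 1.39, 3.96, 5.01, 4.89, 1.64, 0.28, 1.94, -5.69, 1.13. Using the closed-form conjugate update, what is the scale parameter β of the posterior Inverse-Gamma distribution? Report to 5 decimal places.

72.74350

With known mean μ and an Inverse-Gamma(α, β) prior on σ², the Normal likelihood is conjugate: posterior is Inv-Gamma(α + n/2, β + Σ(xᵢ−μ)²/2).
Σ(xᵢ−μ)² = (3.31)² + (-3.02)² + (1.39)² + (3.96)² + (5.01)² + (4.89)² + (1.64)² + (0.28)² + (1.94)² + (-5.69)² + (1.13)² = 126.8870.
Posterior: Inv-Gamma(4.5 + 11/2, 9.3 + 126.8870/2) = Inv-Gamma(10.00, 72.74350).
Posterior β = 72.74350.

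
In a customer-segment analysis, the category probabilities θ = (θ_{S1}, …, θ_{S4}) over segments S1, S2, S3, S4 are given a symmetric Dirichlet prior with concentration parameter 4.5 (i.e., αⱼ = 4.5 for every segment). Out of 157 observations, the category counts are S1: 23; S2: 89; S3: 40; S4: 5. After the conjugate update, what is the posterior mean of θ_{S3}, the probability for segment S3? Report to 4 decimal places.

0.2543

The Dirichlet prior is conjugate to the Multinomial likelihood: each posterior αⱼ = prior αⱼ + observed count nⱼ.
Posterior concentration: (27.5, 93.5, 44.5, 9.5), total = 175.0.
E[θ_{S3}|data] = α_{S3}/Σα = 44.5/175.0 = 0.2543.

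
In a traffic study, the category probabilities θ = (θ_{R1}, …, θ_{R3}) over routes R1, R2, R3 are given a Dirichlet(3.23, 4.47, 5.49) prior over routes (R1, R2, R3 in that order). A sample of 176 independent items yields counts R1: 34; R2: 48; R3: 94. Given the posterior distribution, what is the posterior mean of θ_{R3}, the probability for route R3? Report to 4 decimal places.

The Dirichlet prior is conjugate to the Multinomial likelihood: each posterior αⱼ = prior αⱼ + observed count nⱼ.
Posterior concentration: (37.23, 52.47, 99.49), total = 189.19.
E[θ_{R3}|data] = α_{R3}/Σα = 99.49/189.19 = 0.5259.

0.5259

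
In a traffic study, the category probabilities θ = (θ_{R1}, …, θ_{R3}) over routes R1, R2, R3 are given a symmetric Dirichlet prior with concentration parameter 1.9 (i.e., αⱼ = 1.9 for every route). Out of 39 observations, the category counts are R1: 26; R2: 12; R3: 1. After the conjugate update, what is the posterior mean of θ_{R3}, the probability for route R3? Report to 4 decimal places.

The Dirichlet prior is conjugate to the Multinomial likelihood: each posterior αⱼ = prior αⱼ + observed count nⱼ.
Posterior concentration: (27.9, 13.9, 2.9), total = 44.7.
E[θ_{R3}|data] = α_{R3}/Σα = 2.9/44.7 = 0.0649.

0.0649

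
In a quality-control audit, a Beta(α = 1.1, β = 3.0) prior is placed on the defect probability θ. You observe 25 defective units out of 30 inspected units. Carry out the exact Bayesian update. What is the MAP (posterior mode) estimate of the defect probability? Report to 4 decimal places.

0.7819

The Beta prior is conjugate to a Binomial/Bernoulli likelihood; the update adds successes to α and failures to β.
Posterior: Beta(α+k, β+n−k) = Beta(1.1+25, 3.0+5) = Beta(26.1, 8.0).
Mode of Beta(a,b) for a,b>1 is (a−1)/(a+b−2) = 25.1/32.1 = 0.7819.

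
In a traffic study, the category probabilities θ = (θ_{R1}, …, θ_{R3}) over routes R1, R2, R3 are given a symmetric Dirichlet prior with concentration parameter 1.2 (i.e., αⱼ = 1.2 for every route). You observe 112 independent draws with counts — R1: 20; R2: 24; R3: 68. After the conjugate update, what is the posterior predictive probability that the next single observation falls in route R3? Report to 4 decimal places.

The Dirichlet prior is conjugate to the Multinomial likelihood: each posterior αⱼ = prior αⱼ + observed count nⱼ.
Posterior concentration: (21.2, 25.2, 69.2), total = 115.6.
P(next = R3 | data) = α_{R3}/Σα = 0.5986.

0.5986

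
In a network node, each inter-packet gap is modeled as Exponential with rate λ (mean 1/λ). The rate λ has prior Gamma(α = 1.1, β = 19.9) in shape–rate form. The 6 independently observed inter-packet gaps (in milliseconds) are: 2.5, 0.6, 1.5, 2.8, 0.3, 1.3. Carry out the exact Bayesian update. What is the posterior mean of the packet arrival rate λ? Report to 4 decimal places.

0.2457

With a Gamma(shape α, rate β) prior on the exponential rate λ, the posterior after n observations with total T = Σxᵢ is Gamma(α+n, β+T).
Sum of observations T = 9.0 milliseconds; n = 6.
Posterior: Gamma(1.1+6, 19.9+9.0) = Gamma(7.1, 28.9).
Posterior mean of λ = α/β = 7.1/28.9 = 0.2457.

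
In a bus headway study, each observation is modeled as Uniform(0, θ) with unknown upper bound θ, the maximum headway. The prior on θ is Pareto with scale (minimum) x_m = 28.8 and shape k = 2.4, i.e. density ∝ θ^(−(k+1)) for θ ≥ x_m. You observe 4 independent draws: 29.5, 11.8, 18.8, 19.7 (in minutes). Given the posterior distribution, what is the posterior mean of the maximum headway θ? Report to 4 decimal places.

34.9630

A Pareto(scale x_m, shape k) prior on the upper bound θ of Uniform(0, θ) is conjugate: posterior is Pareto(max(x_m, max xᵢ), k + n).
Sample maximum = 29.5; prior scale x_m = 28.8 → posterior scale = max = 29.5.
Posterior shape = 2.4 + 4 = 6.4.
E[θ|data] = k·x_m/(k−1) = 6.4·29.5/5.4 = 34.9630.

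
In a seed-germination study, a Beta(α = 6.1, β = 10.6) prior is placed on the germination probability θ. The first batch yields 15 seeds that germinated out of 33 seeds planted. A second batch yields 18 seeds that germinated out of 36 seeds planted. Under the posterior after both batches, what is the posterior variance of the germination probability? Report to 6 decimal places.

0.002861

The Beta prior is conjugate to a Binomial/Bernoulli likelihood; the update adds successes to α and failures to β.
After batch 1: Beta(6.1+15, 10.6+18) = Beta(21.1, 28.6).
After batch 2: Beta(21.1+18, 28.6+18) = Beta(39.1, 46.6).
Var = αβ/((α+β)²(α+β+1)) = 39.1·46.6/(85.7²·86.7) = 0.002861.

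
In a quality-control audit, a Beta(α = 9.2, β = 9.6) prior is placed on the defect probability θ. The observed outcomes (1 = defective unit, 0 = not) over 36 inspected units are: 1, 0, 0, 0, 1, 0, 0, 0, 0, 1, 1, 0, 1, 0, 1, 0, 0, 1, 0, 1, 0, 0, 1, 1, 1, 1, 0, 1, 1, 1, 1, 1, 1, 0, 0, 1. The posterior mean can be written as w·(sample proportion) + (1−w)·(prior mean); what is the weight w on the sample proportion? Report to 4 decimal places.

0.6569

The Beta prior is conjugate to a Binomial/Bernoulli likelihood; the update adds successes to α and failures to β.
Posterior mean = (α₀+k)/(α₀+β₀+n) = [n/(α₀+β₀+n)]·(k/n) + [(α₀+β₀)/(α₀+β₀+n)]·α₀/(α₀+β₀), so only n and the prior enter the weight.
The weight on the data is w = n/(α₀+β₀+n) = 36/(9.2+9.6+36) = 36/54.8 = 0.6569.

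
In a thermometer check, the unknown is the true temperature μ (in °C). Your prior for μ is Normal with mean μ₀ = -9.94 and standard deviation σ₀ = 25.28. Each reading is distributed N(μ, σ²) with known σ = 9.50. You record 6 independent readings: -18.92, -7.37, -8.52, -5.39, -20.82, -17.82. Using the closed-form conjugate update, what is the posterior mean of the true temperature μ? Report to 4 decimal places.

-13.0664

For Normal data with known variance σ², a Normal(μ₀, σ₀²) prior on μ is conjugate. Posterior precision = 1/σ₀² + n/σ²; posterior mean is the precision-weighted average of μ₀ and x̄.
Σxᵢ = (-18.92) + (-7.37) + (-8.52) + (-5.39) + (-20.82) + (-17.82) = -78.84, so n·x̄ = -78.84.
σ₀² = 25.28² = 639.0784, σ² = 9.50² = 90.25; σ² + n·σ₀² = 90.25 + 6·639.0784 = 3924.7204.
Posterior mean = (μ₀/σ₀² + n·x̄/σ²)/(1/σ₀² + n/σ²) = (σ²·μ₀ + σ₀²·n·x̄)/(σ² + n·σ₀²) = (90.25·(-9.94) + 639.0784·(-78.84))/3924.7204 = -51282.026056/3924.7204 = -13.0664.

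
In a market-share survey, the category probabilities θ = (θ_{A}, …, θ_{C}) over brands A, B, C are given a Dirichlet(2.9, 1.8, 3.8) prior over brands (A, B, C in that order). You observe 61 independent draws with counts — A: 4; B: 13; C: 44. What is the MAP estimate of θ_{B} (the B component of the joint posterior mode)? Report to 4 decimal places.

The Dirichlet prior is conjugate to the Multinomial likelihood: each posterior αⱼ = prior αⱼ + observed count nⱼ.
Posterior concentration: (6.9, 14.8, 47.8), total = 69.5.
Joint mode component: (α_{B}−1)/(Σα−K) = 13.8/66.5 = 0.2075.

0.2075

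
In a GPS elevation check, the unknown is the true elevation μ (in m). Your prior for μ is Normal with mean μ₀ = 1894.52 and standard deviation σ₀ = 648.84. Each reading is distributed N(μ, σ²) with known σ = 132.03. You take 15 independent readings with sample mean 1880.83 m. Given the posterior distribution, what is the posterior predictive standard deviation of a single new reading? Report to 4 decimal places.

For Normal data with known variance σ², a Normal(μ₀, σ₀²) prior on μ is conjugate. Posterior precision = 1/σ₀² + n/σ²; posterior mean is the precision-weighted average of μ₀ and x̄.
σ₀² = 648.84² = 420993.3456, σ² = 132.03² = 17431.9209; σ² + n·σ₀² = 17431.9209 + 15·420993.3456 = 6332332.1049.
Posterior precision = 1/σ₀² + n/σ² = 1/420993.3456 + 15/17431.9209 = (σ² + n·σ₀²)/(σ₀²σ²) = 6332332.1049/(420993.3456·17431.9209); posterior variance σₙ² = σ₀²σ²/(σ² + n·σ₀²) = 420993.3456·17431.9209/6332332.1049 = 1158.928903.
Predictive variance for one new observation = σₙ² + σ² = 420993.3456·17431.9209/6332332.1049 + 17431.9209 = σ²·(σ₀² + 6332332.1049)/6332332.1049 = 17431.9209·6753325.4505/6332332.1049 = 18590.849803; SD = √(17431.9209·6753325.4505/6332332.1049) = 136.3483.

136.3483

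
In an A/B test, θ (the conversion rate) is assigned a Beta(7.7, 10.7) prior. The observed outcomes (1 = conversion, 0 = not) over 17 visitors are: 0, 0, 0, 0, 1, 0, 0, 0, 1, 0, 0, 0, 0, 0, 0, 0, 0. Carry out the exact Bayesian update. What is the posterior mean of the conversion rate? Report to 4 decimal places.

The Beta prior is conjugate to a Binomial/Bernoulli likelihood; the update adds successes to α and failures to β.
Posterior: Beta(α+k, β+n−k) = Beta(7.7+2, 10.7+15) = Beta(9.7, 25.7).
Posterior mean = α/(α+β) = 9.7/35.4 = 0.2740.

0.2740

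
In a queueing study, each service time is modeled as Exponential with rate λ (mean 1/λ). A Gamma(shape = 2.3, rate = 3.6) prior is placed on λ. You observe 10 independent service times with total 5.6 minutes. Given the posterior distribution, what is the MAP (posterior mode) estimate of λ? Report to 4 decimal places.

With a Gamma(shape α, rate β) prior on the exponential rate λ, the posterior after n observations with total T = Σxᵢ is Gamma(α+n, β+T).
Posterior: Gamma(2.3+10, 3.6+5.6) = Gamma(12.3, 9.2).
Mode = (α−1)/β = 1.2283.

1.2283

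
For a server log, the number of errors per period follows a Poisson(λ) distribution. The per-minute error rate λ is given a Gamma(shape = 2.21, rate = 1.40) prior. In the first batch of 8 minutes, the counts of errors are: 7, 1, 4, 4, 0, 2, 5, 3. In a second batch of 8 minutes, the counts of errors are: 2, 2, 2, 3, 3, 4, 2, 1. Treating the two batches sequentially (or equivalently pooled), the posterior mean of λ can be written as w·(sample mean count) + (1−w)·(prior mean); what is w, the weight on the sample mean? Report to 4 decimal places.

0.9195

With a Gamma(shape α, rate β) prior, the Poisson likelihood is conjugate: the posterior is Gamma(α + ΣXᵢ, β + n).
Total number of minutes: n = 8 + 8 = 16.
Posterior mean = (α₀+S)/(β₀+n) = [n/(β₀+n)]·(S/n) + [β₀/(β₀+n)]·(α₀/β₀), so only n and β₀ enter the weight.
Weight on data w = n/(β₀+n) = 16/(1.40+16) = 16/17.40 = 0.9195.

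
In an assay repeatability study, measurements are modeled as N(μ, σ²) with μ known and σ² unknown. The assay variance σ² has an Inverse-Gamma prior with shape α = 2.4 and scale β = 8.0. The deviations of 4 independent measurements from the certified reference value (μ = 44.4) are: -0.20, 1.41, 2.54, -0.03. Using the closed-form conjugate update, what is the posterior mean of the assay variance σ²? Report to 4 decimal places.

3.6001

With known mean μ and an Inverse-Gamma(α, β) prior on σ², the Normal likelihood is conjugate: posterior is Inv-Gamma(α + n/2, β + Σ(xᵢ−μ)²/2).
Σ(xᵢ−μ)² = (-0.20)² + (1.41)² + (2.54)² + (-0.03)² = 8.4806.
Posterior: Inv-Gamma(2.4 + 4/2, 8.0 + 8.4806/2) = Inv-Gamma(4.40, 12.24030).
E[σ²|data] = β/(α−1) = 12.24030/3.40 = 3.6001.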